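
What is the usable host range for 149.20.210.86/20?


Network: 149.20.208.0
Broadcast: 149.20.223.255
First usable = network + 1
Last usable = broadcast - 1
Range: 149.20.208.1 to 149.20.223.254


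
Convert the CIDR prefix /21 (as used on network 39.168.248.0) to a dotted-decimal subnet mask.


/21 means 21 network bits, 11 host bits
Binary: 11111111111111111111100000000000
Mask: 255.255.248.0


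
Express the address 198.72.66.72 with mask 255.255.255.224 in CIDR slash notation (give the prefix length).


Binary: 11111111.11111111.11111111.11100000
Count leading 1s
Prefix: /27


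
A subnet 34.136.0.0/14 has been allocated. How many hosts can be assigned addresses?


Host bits = 32 - 14 = 18
Total addresses = 2^18 = 262144
Usable = total - 2 (network and broadcast)
Usable hosts: 262142


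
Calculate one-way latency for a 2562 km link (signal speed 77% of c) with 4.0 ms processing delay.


Speed = 0.77 * 3e5 km/s = 231000 km/s
Propagation delay = 2562 / 231000 = 0.0111 s = 11.0909 ms
Processing delay = 4.0 ms
Total one-way latency = 15.0909 ms


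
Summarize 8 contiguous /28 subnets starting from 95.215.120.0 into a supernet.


Original prefix: /28
Number of subnets: 8 = 2^3
New prefix = 28 - 3 = 25
Supernet: 95.215.120.0/25


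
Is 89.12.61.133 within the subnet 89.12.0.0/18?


Subnet network: 89.12.0.0
Test IP AND mask: 89.12.0.0
Yes, 89.12.61.133 is in 89.12.0.0/18


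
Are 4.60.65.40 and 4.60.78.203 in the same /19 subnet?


Mask: 255.255.224.0
4.60.65.40 AND mask = 4.60.64.0
4.60.78.203 AND mask = 4.60.64.0
Yes, same subnet (4.60.64.0)


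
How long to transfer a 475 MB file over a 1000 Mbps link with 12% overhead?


Effective throughput = 1000 * (1 - 12/100) = 880 Mbps
File size in Mb = 475 * 8 = 3800 Mb
Time = 3800 / 880
Time = 4.3182 seconds


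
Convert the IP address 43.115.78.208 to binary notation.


43 = 00101011
115 = 01110011
78 = 01001110
208 = 11010000
Binary: 00101011.01110011.01001110.11010000


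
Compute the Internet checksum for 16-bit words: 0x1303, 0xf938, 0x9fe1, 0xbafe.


Sum all words (with carry folding):
+ 0x1303 = 0x1303
+ 0xf938 = 0x0c3c
+ 0x9fe1 = 0xac1d
+ 0xbafe = 0x671c
One's complement: ~0x671c
Checksum = 0x98e3


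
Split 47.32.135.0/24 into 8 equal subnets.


New prefix = 24 + 3 = 27
Each subnet has 32 addresses
  47.32.135.0/27
  47.32.135.32/27
  47.32.135.64/27
  47.32.135.96/27
  47.32.135.128/27
  47.32.135.160/27
  47.32.135.192/27
  47.32.135.224/27
Subnets: 47.32.135.0/27, 47.32.135.32/27, 47.32.135.64/27, 47.32.135.96/27, 47.32.135.128/27, 47.32.135.160/27, 47.32.135.192/27, 47.32.135.224/27


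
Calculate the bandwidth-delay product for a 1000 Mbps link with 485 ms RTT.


BDP = bandwidth * RTT
= 1000 Mbps * 485 ms
= 1000 * 1e6 * 485 / 1000 bits
= 485000000 bits
= 60625000 bytes
= 59204.1016 KB
BDP = 485000000 bits (60625000 bytes)


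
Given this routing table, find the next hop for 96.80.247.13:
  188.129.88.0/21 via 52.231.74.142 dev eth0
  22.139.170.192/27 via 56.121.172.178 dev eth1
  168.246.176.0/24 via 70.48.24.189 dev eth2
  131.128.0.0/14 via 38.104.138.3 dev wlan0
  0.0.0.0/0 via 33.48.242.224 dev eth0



Longest prefix match for 96.80.247.13:
  /21 188.129.88.0: no
  /27 22.139.170.192: no
  /24 168.246.176.0: no
  /14 131.128.0.0: no
  /0 0.0.0.0: MATCH
Selected: next-hop 33.48.242.224 via eth0 (matched /0)


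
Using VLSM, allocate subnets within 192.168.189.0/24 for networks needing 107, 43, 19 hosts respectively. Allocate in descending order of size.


107 hosts -> /25 (126 usable): 192.168.189.0/25
43 hosts -> /26 (62 usable): 192.168.189.128/26
19 hosts -> /27 (30 usable): 192.168.189.192/27
Allocation: 192.168.189.0/25 (107 hosts, 126 usable); 192.168.189.128/26 (43 hosts, 62 usable); 192.168.189.192/27 (19 hosts, 30 usable)


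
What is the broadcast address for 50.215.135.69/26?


Network: 50.215.135.64/26
Host bits = 6
Set all host bits to 1:
Broadcast: 50.215.135.127


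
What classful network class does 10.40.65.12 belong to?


First octet: 10
Binary: 00001010
0xxxxxxx -> Class A (1-126)
Class A, default mask 255.0.0.0 (/8)


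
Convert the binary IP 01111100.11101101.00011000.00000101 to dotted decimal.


01111100 = 124
11101101 = 237
00011000 = 24
00000101 = 5
IP: 124.237.24.5


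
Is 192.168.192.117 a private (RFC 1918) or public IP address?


RFC 1918 private ranges:
  10.0.0.0/8 (10.0.0.0 - 10.255.255.255)
  172.16.0.0/12 (172.16.0.0 - 172.31.255.255)
  192.168.0.0/16 (192.168.0.0 - 192.168.255.255)
Private (in 192.168.0.0/16)


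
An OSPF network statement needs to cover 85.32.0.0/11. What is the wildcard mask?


Subnet mask: 255.224.0.0
Wildcard = 255.255.255.255 - subnet mask
255 - 255 = 0
255 - 224 = 31
255 - 0 = 255
255 - 0 = 255
Wildcard: 0.31.255.255


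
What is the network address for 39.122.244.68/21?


IP:   00100111.01111010.11110100.01000100
Mask: 11111111.11111111.11111000.00000000
AND operation:
Net:  00100111.01111010.11110000.00000000
Network: 39.122.240.0/21


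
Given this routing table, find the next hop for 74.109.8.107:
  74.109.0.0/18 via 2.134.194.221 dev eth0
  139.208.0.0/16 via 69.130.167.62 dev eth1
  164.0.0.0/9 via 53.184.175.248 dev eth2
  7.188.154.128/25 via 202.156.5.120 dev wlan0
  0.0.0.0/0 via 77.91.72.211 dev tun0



Longest prefix match for 74.109.8.107:
  /18 74.109.0.0: MATCH
  /16 139.208.0.0: no
  /9 164.0.0.0: no
  /25 7.188.154.128: no
  /0 0.0.0.0: MATCH
Selected: next-hop 2.134.194.221 via eth0 (matched /18)


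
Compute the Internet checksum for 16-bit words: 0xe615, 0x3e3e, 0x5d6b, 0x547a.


Sum all words (with carry folding):
+ 0xe615 = 0xe615
+ 0x3e3e = 0x2454
+ 0x5d6b = 0x81bf
+ 0x547a = 0xd639
One's complement: ~0xd639
Checksum = 0x29c6


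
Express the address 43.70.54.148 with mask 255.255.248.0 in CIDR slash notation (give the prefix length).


Binary: 11111111.11111111.11111000.00000000
Count leading 1s
Prefix: /21


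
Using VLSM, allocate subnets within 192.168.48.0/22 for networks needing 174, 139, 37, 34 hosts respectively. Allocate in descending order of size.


174 hosts -> /24 (254 usable): 192.168.48.0/24
139 hosts -> /24 (254 usable): 192.168.49.0/24
37 hosts -> /26 (62 usable): 192.168.50.0/26
34 hosts -> /26 (62 usable): 192.168.50.64/26
Allocation: 192.168.48.0/24 (174 hosts, 254 usable); 192.168.49.0/24 (139 hosts, 254 usable); 192.168.50.0/26 (37 hosts, 62 usable); 192.168.50.64/26 (34 hosts, 62 usable)


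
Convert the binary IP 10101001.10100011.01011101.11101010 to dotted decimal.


10101001 = 169
10100011 = 163
01011101 = 93
11101010 = 234
IP: 169.163.93.234


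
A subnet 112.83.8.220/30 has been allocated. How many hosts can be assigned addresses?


Host bits = 32 - 30 = 2
Total addresses = 2^2 = 4
Usable = total - 2 (network and broadcast)
Usable hosts: 2


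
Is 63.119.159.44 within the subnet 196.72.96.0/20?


Subnet network: 196.72.96.0
Test IP AND mask: 63.119.144.0
No, 63.119.159.44 is not in 196.72.96.0/20


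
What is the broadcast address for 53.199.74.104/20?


Network: 53.199.64.0/20
Host bits = 12
Set all host bits to 1:
Broadcast: 53.199.79.255


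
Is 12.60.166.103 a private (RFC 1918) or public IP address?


RFC 1918 private ranges:
  10.0.0.0/8 (10.0.0.0 - 10.255.255.255)
  172.16.0.0/12 (172.16.0.0 - 172.31.255.255)
  192.168.0.0/16 (192.168.0.0 - 192.168.255.255)
Public (not in any RFC 1918 range)


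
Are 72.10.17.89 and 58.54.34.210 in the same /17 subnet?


Mask: 255.255.128.0
72.10.17.89 AND mask = 72.10.0.0
58.54.34.210 AND mask = 58.54.0.0
No, different subnets (72.10.0.0 vs 58.54.0.0)


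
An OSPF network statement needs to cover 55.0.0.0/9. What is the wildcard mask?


Subnet mask: 255.128.0.0
Wildcard = 255.255.255.255 - subnet mask
255 - 255 = 0
255 - 128 = 127
255 - 0 = 255
255 - 0 = 255
Wildcard: 0.127.255.255


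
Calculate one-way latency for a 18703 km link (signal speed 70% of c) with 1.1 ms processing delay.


Speed = 0.7 * 3e5 km/s = 210000 km/s
Propagation delay = 18703 / 210000 = 0.0891 s = 89.0619 ms
Processing delay = 1.1 ms
Total one-way latency = 90.1619 ms


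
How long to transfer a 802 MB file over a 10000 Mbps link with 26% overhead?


Effective throughput = 10000 * (1 - 26/100) = 7400 Mbps
File size in Mb = 802 * 8 = 6416 Mb
Time = 6416 / 7400
Time = 0.867 seconds


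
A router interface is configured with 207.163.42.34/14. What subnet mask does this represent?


/14 means 14 network bits, 18 host bits
Binary: 11111111111111000000000000000000
Mask: 255.252.0.0


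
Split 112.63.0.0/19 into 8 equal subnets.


New prefix = 19 + 3 = 22
Each subnet has 1024 addresses
  112.63.0.0/22
  112.63.4.0/22
  112.63.8.0/22
  112.63.12.0/22
  112.63.16.0/22
  112.63.20.0/22
  112.63.24.0/22
  112.63.28.0/22
Subnets: 112.63.0.0/22, 112.63.4.0/22, 112.63.8.0/22, 112.63.12.0/22, 112.63.16.0/22, 112.63.20.0/22, 112.63.24.0/22, 112.63.28.0/22


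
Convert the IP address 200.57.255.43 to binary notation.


200 = 11001000
57 = 00111001
255 = 11111111
43 = 00101011
Binary: 11001000.00111001.11111111.00101011


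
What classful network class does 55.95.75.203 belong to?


First octet: 55
Binary: 00110111
0xxxxxxx -> Class A (1-126)
Class A, default mask 255.0.0.0 (/8)


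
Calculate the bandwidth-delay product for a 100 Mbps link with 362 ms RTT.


BDP = bandwidth * RTT
= 100 Mbps * 362 ms
= 100 * 1e6 * 362 / 1000 bits
= 36200000 bits
= 4525000 bytes
= 4418.9453 KB
BDP = 36200000 bits (4525000 bytes)


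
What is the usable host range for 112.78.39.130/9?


Network: 112.0.0.0
Broadcast: 112.127.255.255
First usable = network + 1
Last usable = broadcast - 1
Range: 112.0.0.1 to 112.127.255.254


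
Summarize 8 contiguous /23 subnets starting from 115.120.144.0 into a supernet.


Original prefix: /23
Number of subnets: 8 = 2^3
New prefix = 23 - 3 = 20
Supernet: 115.120.144.0/20


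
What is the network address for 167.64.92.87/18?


IP:   10100111.01000000.01011100.01010111
Mask: 11111111.11111111.11000000.00000000
AND operation:
Net:  10100111.01000000.01000000.00000000
Network: 167.64.64.0/18


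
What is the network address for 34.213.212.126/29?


IP:   00100010.11010101.11010100.01111110
Mask: 11111111.11111111.11111111.11111000
AND operation:
Net:  00100010.11010101.11010100.01111000
Network: 34.213.212.120/29


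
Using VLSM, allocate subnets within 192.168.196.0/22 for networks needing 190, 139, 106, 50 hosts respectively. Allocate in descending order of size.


190 hosts -> /24 (254 usable): 192.168.196.0/24
139 hosts -> /24 (254 usable): 192.168.197.0/24
106 hosts -> /25 (126 usable): 192.168.198.0/25
50 hosts -> /26 (62 usable): 192.168.198.128/26
Allocation: 192.168.196.0/24 (190 hosts, 254 usable); 192.168.197.0/24 (139 hosts, 254 usable); 192.168.198.0/25 (106 hosts, 126 usable); 192.168.198.128/26 (50 hosts, 62 usable)


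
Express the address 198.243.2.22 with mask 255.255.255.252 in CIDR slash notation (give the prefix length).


Binary: 11111111.11111111.11111111.11111100
Count leading 1s
Prefix: /30


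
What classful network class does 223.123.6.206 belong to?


First octet: 223
Binary: 11011111
110xxxxx -> Class C (192-223)
Class C, default mask 255.255.255.0 (/24)


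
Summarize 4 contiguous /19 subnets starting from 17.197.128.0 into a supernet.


Original prefix: /19
Number of subnets: 4 = 2^2
New prefix = 19 - 2 = 17
Supernet: 17.197.128.0/17


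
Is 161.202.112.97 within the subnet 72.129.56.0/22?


Subnet network: 72.129.56.0
Test IP AND mask: 161.202.112.0
No, 161.202.112.97 is not in 72.129.56.0/22


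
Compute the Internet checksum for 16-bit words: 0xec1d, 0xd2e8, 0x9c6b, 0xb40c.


Sum all words (with carry folding):
+ 0xec1d = 0xec1d
+ 0xd2e8 = 0xbf06
+ 0x9c6b = 0x5b72
+ 0xb40c = 0x0f7f
One's complement: ~0x0f7f
Checksum = 0xf080


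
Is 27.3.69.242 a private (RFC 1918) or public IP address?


RFC 1918 private ranges:
  10.0.0.0/8 (10.0.0.0 - 10.255.255.255)
  172.16.0.0/12 (172.16.0.0 - 172.31.255.255)
  192.168.0.0/16 (192.168.0.0 - 192.168.255.255)
Public (not in any RFC 1918 range)


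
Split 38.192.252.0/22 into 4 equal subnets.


New prefix = 22 + 2 = 24
Each subnet has 256 addresses
  38.192.252.0/24
  38.192.253.0/24
  38.192.254.0/24
  38.192.255.0/24
Subnets: 38.192.252.0/24, 38.192.253.0/24, 38.192.254.0/24, 38.192.255.0/24


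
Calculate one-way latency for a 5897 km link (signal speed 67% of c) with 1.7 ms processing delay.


Speed = 0.67 * 3e5 km/s = 201000 km/s
Propagation delay = 5897 / 201000 = 0.0293 s = 29.3383 ms
Processing delay = 1.7 ms
Total one-way latency = 31.0383 ms


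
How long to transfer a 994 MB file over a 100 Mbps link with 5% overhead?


Effective throughput = 100 * (1 - 5/100) = 95 Mbps
File size in Mb = 994 * 8 = 7952 Mb
Time = 7952 / 95
Time = 83.7053 seconds


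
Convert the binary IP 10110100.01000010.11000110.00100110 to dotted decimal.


10110100 = 180
01000010 = 66
11000110 = 198
00100110 = 38
IP: 180.66.198.38


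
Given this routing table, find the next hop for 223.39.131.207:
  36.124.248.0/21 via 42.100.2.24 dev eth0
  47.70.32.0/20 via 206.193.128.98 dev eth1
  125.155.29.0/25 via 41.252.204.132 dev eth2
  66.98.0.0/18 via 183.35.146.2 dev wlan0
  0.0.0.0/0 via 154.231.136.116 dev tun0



Longest prefix match for 223.39.131.207:
  /21 36.124.248.0: no
  /20 47.70.32.0: no
  /25 125.155.29.0: no
  /18 66.98.0.0: no
  /0 0.0.0.0: MATCH
Selected: next-hop 154.231.136.116 via tun0 (matched /0)


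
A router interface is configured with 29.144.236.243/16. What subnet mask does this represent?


/16 means 16 network bits, 16 host bits
Binary: 11111111111111110000000000000000
Mask: 255.255.0.0


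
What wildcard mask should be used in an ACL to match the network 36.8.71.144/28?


Subnet mask: 255.255.255.240
Wildcard = 255.255.255.255 - subnet mask
255 - 255 = 0
255 - 255 = 0
255 - 255 = 0
255 - 240 = 15
Wildcard: 0.0.0.15


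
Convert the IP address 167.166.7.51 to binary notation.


167 = 10100111
166 = 10100110
7 = 00000111
51 = 00110011
Binary: 10100111.10100110.00000111.00110011


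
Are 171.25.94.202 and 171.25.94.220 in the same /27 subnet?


Mask: 255.255.255.224
171.25.94.202 AND mask = 171.25.94.192
171.25.94.220 AND mask = 171.25.94.192
Yes, same subnet (171.25.94.192)


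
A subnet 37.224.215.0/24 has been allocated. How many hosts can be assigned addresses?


Host bits = 32 - 24 = 8
Total addresses = 2^8 = 256
Usable = total - 2 (network and broadcast)
Usable hosts: 254


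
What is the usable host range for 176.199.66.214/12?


Network: 176.192.0.0
Broadcast: 176.207.255.255
First usable = network + 1
Last usable = broadcast - 1
Range: 176.192.0.1 to 176.207.255.254


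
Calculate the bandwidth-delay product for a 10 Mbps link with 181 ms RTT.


BDP = bandwidth * RTT
= 10 Mbps * 181 ms
= 10 * 1e6 * 181 / 1000 bits
= 1810000 bits
= 226250 bytes
= 220.9473 KB
BDP = 1810000 bits (226250 bytes)


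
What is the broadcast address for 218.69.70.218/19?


Network: 218.69.64.0/19
Host bits = 13
Set all host bits to 1:
Broadcast: 218.69.95.255


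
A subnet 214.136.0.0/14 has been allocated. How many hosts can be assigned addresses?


Host bits = 32 - 14 = 18
Total addresses = 2^18 = 262144
Usable = total - 2 (network and broadcast)
Usable hosts: 262142


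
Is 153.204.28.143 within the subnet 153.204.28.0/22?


Subnet network: 153.204.28.0
Test IP AND mask: 153.204.28.0
Yes, 153.204.28.143 is in 153.204.28.0/22


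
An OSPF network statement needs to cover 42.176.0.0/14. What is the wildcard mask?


Subnet mask: 255.252.0.0
Wildcard = 255.255.255.255 - subnet mask
255 - 255 = 0
255 - 252 = 3
255 - 0 = 255
255 - 0 = 255
Wildcard: 0.3.255.255


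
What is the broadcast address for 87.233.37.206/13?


Network: 87.232.0.0/13
Host bits = 19
Set all host bits to 1:
Broadcast: 87.239.255.255


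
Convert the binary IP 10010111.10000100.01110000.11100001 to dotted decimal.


10010111 = 151
10000100 = 132
01110000 = 112
11100001 = 225
IP: 151.132.112.225


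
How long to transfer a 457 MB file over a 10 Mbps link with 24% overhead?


Effective throughput = 10 * (1 - 24/100) = 7.6 Mbps
File size in Mb = 457 * 8 = 3656 Mb
Time = 3656 / 7.6
Time = 481.0526 seconds


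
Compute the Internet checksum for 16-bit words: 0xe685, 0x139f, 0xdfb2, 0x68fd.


Sum all words (with carry folding):
+ 0xe685 = 0xe685
+ 0x139f = 0xfa24
+ 0xdfb2 = 0xd9d7
+ 0x68fd = 0x42d5
One's complement: ~0x42d5
Checksum = 0xbd2a


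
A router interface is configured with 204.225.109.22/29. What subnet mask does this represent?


/29 means 29 network bits, 3 host bits
Binary: 11111111111111111111111111111000
Mask: 255.255.255.248


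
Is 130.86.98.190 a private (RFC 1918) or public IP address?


RFC 1918 private ranges:
  10.0.0.0/8 (10.0.0.0 - 10.255.255.255)
  172.16.0.0/12 (172.16.0.0 - 172.31.255.255)
  192.168.0.0/16 (192.168.0.0 - 192.168.255.255)
Public (not in any RFC 1918 range)


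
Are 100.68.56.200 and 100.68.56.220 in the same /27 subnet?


Mask: 255.255.255.224
100.68.56.200 AND mask = 100.68.56.192
100.68.56.220 AND mask = 100.68.56.192
Yes, same subnet (100.68.56.192)


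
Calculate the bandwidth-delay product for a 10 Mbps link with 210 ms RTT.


BDP = bandwidth * RTT
= 10 Mbps * 210 ms
= 10 * 1e6 * 210 / 1000 bits
= 2100000 bits
= 262500 bytes
= 256.3477 KB
BDP = 2100000 bits (262500 bytes)


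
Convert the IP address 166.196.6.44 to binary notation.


166 = 10100110
196 = 11000100
6 = 00000110
44 = 00101100
Binary: 10100110.11000100.00000110.00101100


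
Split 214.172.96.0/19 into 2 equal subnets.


New prefix = 19 + 1 = 20
Each subnet has 4096 addresses
  214.172.96.0/20
  214.172.112.0/20
Subnets: 214.172.96.0/20, 214.172.112.0/20


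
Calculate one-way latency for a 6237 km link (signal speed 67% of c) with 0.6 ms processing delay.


Speed = 0.67 * 3e5 km/s = 201000 km/s
Propagation delay = 6237 / 201000 = 0.031 s = 31.0299 ms
Processing delay = 0.6 ms
Total one-way latency = 31.6299 ms


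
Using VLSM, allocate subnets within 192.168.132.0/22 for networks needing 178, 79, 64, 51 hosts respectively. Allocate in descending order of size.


178 hosts -> /24 (254 usable): 192.168.132.0/24
79 hosts -> /25 (126 usable): 192.168.133.0/25
64 hosts -> /25 (126 usable): 192.168.133.128/25
51 hosts -> /26 (62 usable): 192.168.134.0/26
Allocation: 192.168.132.0/24 (178 hosts, 254 usable); 192.168.133.0/25 (79 hosts, 126 usable); 192.168.133.128/25 (64 hosts, 126 usable); 192.168.134.0/26 (51 hosts, 62 usable)


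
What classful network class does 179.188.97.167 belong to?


First octet: 179
Binary: 10110011
10xxxxxx -> Class B (128-191)
Class B, default mask 255.255.0.0 (/16)


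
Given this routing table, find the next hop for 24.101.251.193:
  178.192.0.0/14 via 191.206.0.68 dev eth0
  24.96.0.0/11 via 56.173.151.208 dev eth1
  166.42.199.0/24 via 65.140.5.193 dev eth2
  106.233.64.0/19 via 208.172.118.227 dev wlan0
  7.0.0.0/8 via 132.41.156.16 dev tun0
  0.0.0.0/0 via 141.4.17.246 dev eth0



Longest prefix match for 24.101.251.193:
  /14 178.192.0.0: no
  /11 24.96.0.0: MATCH
  /24 166.42.199.0: no
  /19 106.233.64.0: no
  /8 7.0.0.0: no
  /0 0.0.0.0: MATCH
Selected: next-hop 56.173.151.208 via eth1 (matched /11)


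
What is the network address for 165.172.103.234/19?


IP:   10100101.10101100.01100111.11101010
Mask: 11111111.11111111.11100000.00000000
AND operation:
Net:  10100101.10101100.01100000.00000000
Network: 165.172.96.0/19


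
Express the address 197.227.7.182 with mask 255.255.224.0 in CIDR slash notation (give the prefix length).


Binary: 11111111.11111111.11100000.00000000
Count leading 1s
Prefix: /19


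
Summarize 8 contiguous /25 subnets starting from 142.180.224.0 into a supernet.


Original prefix: /25
Number of subnets: 8 = 2^3
New prefix = 25 - 3 = 22
Supernet: 142.180.224.0/22


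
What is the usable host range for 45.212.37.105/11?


Network: 45.192.0.0
Broadcast: 45.223.255.255
First usable = network + 1
Last usable = broadcast - 1
Range: 45.192.0.1 to 45.223.255.254


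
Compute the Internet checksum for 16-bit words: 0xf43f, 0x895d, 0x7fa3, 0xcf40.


Sum all words (with carry folding):
+ 0xf43f = 0xf43f
+ 0x895d = 0x7d9d
+ 0x7fa3 = 0xfd40
+ 0xcf40 = 0xcc81
One's complement: ~0xcc81
Checksum = 0x337e


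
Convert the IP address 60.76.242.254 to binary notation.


60 = 00111100
76 = 01001100
242 = 11110010
254 = 11111110
Binary: 00111100.01001100.11110010.11111110


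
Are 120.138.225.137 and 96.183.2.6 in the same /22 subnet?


Mask: 255.255.252.0
120.138.225.137 AND mask = 120.138.224.0
96.183.2.6 AND mask = 96.183.0.0
No, different subnets (120.138.224.0 vs 96.183.0.0)


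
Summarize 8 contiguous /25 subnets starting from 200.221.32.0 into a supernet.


Original prefix: /25
Number of subnets: 8 = 2^3
New prefix = 25 - 3 = 22
Supernet: 200.221.32.0/22


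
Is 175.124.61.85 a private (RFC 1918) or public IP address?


RFC 1918 private ranges:
  10.0.0.0/8 (10.0.0.0 - 10.255.255.255)
  172.16.0.0/12 (172.16.0.0 - 172.31.255.255)
  192.168.0.0/16 (192.168.0.0 - 192.168.255.255)
Public (not in any RFC 1918 range)


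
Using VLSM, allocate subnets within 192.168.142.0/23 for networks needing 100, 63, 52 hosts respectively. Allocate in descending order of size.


100 hosts -> /25 (126 usable): 192.168.142.0/25
63 hosts -> /25 (126 usable): 192.168.142.128/25
52 hosts -> /26 (62 usable): 192.168.143.0/26
Allocation: 192.168.142.0/25 (100 hosts, 126 usable); 192.168.142.128/25 (63 hosts, 126 usable); 192.168.143.0/26 (52 hosts, 62 usable)


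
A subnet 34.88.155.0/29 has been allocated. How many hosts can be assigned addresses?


Host bits = 32 - 29 = 3
Total addresses = 2^3 = 8
Usable = total - 2 (network and broadcast)
Usable hosts: 6


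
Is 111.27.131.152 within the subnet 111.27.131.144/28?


Subnet network: 111.27.131.144
Test IP AND mask: 111.27.131.144
Yes, 111.27.131.152 is in 111.27.131.144/28


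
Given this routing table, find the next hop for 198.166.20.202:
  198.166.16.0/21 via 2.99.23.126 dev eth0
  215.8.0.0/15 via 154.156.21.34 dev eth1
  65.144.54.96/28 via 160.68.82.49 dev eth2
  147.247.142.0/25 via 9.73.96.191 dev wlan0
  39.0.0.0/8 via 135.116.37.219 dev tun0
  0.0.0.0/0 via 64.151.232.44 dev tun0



Longest prefix match for 198.166.20.202:
  /21 198.166.16.0: MATCH
  /15 215.8.0.0: no
  /28 65.144.54.96: no
  /25 147.247.142.0: no
  /8 39.0.0.0: no
  /0 0.0.0.0: MATCH
Selected: next-hop 2.99.23.126 via eth0 (matched /21)


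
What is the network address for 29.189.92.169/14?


IP:   00011101.10111101.01011100.10101001
Mask: 11111111.11111100.00000000.00000000
AND operation:
Net:  00011101.10111100.00000000.00000000
Network: 29.188.0.0/14


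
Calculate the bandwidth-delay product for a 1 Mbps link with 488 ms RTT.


BDP = bandwidth * RTT
= 1 Mbps * 488 ms
= 1 * 1e6 * 488 / 1000 bits
= 488000 bits
= 61000 bytes
= 59.5703 KB
BDP = 488000 bits (61000 bytes)


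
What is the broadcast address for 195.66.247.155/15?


Network: 195.66.0.0/15
Host bits = 17
Set all host bits to 1:
Broadcast: 195.67.255.255


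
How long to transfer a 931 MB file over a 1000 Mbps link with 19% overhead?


Effective throughput = 1000 * (1 - 19/100) = 810 Mbps
File size in Mb = 931 * 8 = 7448 Mb
Time = 7448 / 810
Time = 9.1951 seconds


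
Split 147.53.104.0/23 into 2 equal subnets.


New prefix = 23 + 1 = 24
Each subnet has 256 addresses
  147.53.104.0/24
  147.53.105.0/24
Subnets: 147.53.104.0/24, 147.53.105.0/24


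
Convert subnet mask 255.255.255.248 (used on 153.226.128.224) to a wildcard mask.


Subnet mask: 255.255.255.248
Wildcard = 255.255.255.255 - subnet mask
255 - 255 = 0
255 - 255 = 0
255 - 255 = 0
255 - 248 = 7
Wildcard: 0.0.0.7


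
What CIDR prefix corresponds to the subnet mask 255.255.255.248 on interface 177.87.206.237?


Binary: 11111111.11111111.11111111.11111000
Count leading 1s
Prefix: /29


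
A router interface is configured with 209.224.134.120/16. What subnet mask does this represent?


/16 means 16 network bits, 16 host bits
Binary: 11111111111111110000000000000000
Mask: 255.255.0.0


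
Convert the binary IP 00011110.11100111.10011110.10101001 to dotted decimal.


00011110 = 30
11100111 = 231
10011110 = 158
10101001 = 169
IP: 30.231.158.169


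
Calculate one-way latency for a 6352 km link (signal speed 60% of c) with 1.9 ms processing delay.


Speed = 0.6 * 3e5 km/s = 180000 km/s
Propagation delay = 6352 / 180000 = 0.0353 s = 35.2889 ms
Processing delay = 1.9 ms
Total one-way latency = 37.1889 ms


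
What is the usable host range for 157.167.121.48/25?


Network: 157.167.121.0
Broadcast: 157.167.121.127
First usable = network + 1
Last usable = broadcast - 1
Range: 157.167.121.1 to 157.167.121.126


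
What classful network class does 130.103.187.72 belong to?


First octet: 130
Binary: 10000010
10xxxxxx -> Class B (128-191)
Class B, default mask 255.255.0.0 (/16)


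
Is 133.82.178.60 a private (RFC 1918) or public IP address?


RFC 1918 private ranges:
  10.0.0.0/8 (10.0.0.0 - 10.255.255.255)
  172.16.0.0/12 (172.16.0.0 - 172.31.255.255)
  192.168.0.0/16 (192.168.0.0 - 192.168.255.255)
Public (not in any RFC 1918 range)


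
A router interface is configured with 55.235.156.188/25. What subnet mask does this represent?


/25 means 25 network bits, 7 host bits
Binary: 11111111111111111111111110000000
Mask: 255.255.255.128


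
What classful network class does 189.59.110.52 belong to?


First octet: 189
Binary: 10111101
10xxxxxx -> Class B (128-191)
Class B, default mask 255.255.0.0 (/16)


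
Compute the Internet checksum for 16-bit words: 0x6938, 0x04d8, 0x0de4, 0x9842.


Sum all words (with carry folding):
+ 0x6938 = 0x6938
+ 0x04d8 = 0x6e10
+ 0x0de4 = 0x7bf4
+ 0x9842 = 0x1437
One's complement: ~0x1437
Checksum = 0xebc8


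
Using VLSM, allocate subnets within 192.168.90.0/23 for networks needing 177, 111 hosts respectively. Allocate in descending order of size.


177 hosts -> /24 (254 usable): 192.168.90.0/24
111 hosts -> /25 (126 usable): 192.168.91.0/25
Allocation: 192.168.90.0/24 (177 hosts, 254 usable); 192.168.91.0/25 (111 hosts, 126 usable)


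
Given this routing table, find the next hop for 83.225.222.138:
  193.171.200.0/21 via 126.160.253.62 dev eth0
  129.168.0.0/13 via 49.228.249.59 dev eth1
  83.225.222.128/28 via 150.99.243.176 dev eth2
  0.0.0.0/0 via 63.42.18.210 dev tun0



Longest prefix match for 83.225.222.138:
  /21 193.171.200.0: no
  /13 129.168.0.0: no
  /28 83.225.222.128: MATCH
  /0 0.0.0.0: MATCH
Selected: next-hop 150.99.243.176 via eth2 (matched /28)


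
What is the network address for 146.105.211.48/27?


IP:   10010010.01101001.11010011.00110000
Mask: 11111111.11111111.11111111.11100000
AND operation:
Net:  10010010.01101001.11010011.00100000
Network: 146.105.211.32/27


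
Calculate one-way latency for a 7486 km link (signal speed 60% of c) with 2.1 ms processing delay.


Speed = 0.6 * 3e5 km/s = 180000 km/s
Propagation delay = 7486 / 180000 = 0.0416 s = 41.5889 ms
Processing delay = 2.1 ms
Total one-way latency = 43.6889 ms


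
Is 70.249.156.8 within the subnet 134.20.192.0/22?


Subnet network: 134.20.192.0
Test IP AND mask: 70.249.156.0
No, 70.249.156.8 is not in 134.20.192.0/22


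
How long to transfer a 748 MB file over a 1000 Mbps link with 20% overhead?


Effective throughput = 1000 * (1 - 20/100) = 800 Mbps
File size in Mb = 748 * 8 = 5984 Mb
Time = 5984 / 800
Time = 7.48 seconds


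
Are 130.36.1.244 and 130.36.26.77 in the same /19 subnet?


Mask: 255.255.224.0
130.36.1.244 AND mask = 130.36.0.0
130.36.26.77 AND mask = 130.36.0.0
Yes, same subnet (130.36.0.0)


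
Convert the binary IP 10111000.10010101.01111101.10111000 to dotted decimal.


10111000 = 184
10010101 = 149
01111101 = 125
10111000 = 184
IP: 184.149.125.184


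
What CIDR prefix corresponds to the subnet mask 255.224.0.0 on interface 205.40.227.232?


Binary: 11111111.11100000.00000000.00000000
Count leading 1s
Prefix: /11


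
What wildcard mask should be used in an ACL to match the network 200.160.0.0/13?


Subnet mask: 255.248.0.0
Wildcard = 255.255.255.255 - subnet mask
255 - 255 = 0
255 - 248 = 7
255 - 0 = 255
255 - 0 = 255
Wildcard: 0.7.255.255


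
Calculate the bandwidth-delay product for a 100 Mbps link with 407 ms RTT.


BDP = bandwidth * RTT
= 100 Mbps * 407 ms
= 100 * 1e6 * 407 / 1000 bits
= 40700000 bits
= 5087500 bytes
= 4968.2617 KB
BDP = 40700000 bits (5087500 bytes)


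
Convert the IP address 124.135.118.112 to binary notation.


124 = 01111100
135 = 10000111
118 = 01110110
112 = 01110000
Binary: 01111100.10000111.01110110.01110000


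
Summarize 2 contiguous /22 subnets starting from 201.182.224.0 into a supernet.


Original prefix: /22
Number of subnets: 2 = 2^1
New prefix = 22 - 1 = 21
Supernet: 201.182.224.0/21


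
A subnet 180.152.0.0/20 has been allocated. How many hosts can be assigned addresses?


Host bits = 32 - 20 = 12
Total addresses = 2^12 = 4096
Usable = total - 2 (network and broadcast)
Usable hosts: 4094


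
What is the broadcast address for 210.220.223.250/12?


Network: 210.208.0.0/12
Host bits = 20
Set all host bits to 1:
Broadcast: 210.223.255.255


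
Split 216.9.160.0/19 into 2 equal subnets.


New prefix = 19 + 1 = 20
Each subnet has 4096 addresses
  216.9.160.0/20
  216.9.176.0/20
Subnets: 216.9.160.0/20, 216.9.176.0/20


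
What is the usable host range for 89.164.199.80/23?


Network: 89.164.198.0
Broadcast: 89.164.199.255
First usable = network + 1
Last usable = broadcast - 1
Range: 89.164.198.1 to 89.164.199.254


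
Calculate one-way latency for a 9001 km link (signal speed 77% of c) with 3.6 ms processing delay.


Speed = 0.77 * 3e5 km/s = 231000 km/s
Propagation delay = 9001 / 231000 = 0.039 s = 38.9654 ms
Processing delay = 3.6 ms
Total one-way latency = 42.5654 ms


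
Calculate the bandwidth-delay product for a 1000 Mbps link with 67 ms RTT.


BDP = bandwidth * RTT
= 1000 Mbps * 67 ms
= 1000 * 1e6 * 67 / 1000 bits
= 67000000 bits
= 8375000 bytes
= 8178.7109 KB
BDP = 67000000 bits (8375000 bytes)


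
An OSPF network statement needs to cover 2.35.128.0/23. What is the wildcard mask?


Subnet mask: 255.255.254.0
Wildcard = 255.255.255.255 - subnet mask
255 - 255 = 0
255 - 255 = 0
255 - 254 = 1
255 - 0 = 255
Wildcard: 0.0.1.255


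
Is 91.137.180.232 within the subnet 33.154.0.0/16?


Subnet network: 33.154.0.0
Test IP AND mask: 91.137.0.0
No, 91.137.180.232 is not in 33.154.0.0/16


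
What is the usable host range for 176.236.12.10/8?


Network: 176.0.0.0
Broadcast: 176.255.255.255
First usable = network + 1
Last usable = broadcast - 1
Range: 176.0.0.1 to 176.255.255.254


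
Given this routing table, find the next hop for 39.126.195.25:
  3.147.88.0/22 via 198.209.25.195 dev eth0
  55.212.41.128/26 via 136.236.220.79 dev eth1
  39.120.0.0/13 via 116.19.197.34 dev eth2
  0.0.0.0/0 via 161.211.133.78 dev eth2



Longest prefix match for 39.126.195.25:
  /22 3.147.88.0: no
  /26 55.212.41.128: no
  /13 39.120.0.0: MATCH
  /0 0.0.0.0: MATCH
Selected: next-hop 116.19.197.34 via eth2 (matched /13)


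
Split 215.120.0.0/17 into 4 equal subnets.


New prefix = 17 + 2 = 19
Each subnet has 8192 addresses
  215.120.0.0/19
  215.120.32.0/19
  215.120.64.0/19
  215.120.96.0/19
Subnets: 215.120.0.0/19, 215.120.32.0/19, 215.120.64.0/19, 215.120.96.0/19


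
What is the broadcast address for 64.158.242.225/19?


Network: 64.158.224.0/19
Host bits = 13
Set all host bits to 1:
Broadcast: 64.158.255.255


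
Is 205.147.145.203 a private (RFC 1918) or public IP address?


RFC 1918 private ranges:
  10.0.0.0/8 (10.0.0.0 - 10.255.255.255)
  172.16.0.0/12 (172.16.0.0 - 172.31.255.255)
  192.168.0.0/16 (192.168.0.0 - 192.168.255.255)
Public (not in any RFC 1918 range)


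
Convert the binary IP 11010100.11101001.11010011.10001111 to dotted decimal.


11010100 = 212
11101001 = 233
11010011 = 211
10001111 = 143
IP: 212.233.211.143


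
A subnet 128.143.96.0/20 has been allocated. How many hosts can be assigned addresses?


Host bits = 32 - 20 = 12
Total addresses = 2^12 = 4096
Usable = total - 2 (network and broadcast)
Usable hosts: 4094


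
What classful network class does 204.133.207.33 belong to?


First octet: 204
Binary: 11001100
110xxxxx -> Class C (192-223)
Class C, default mask 255.255.255.0 (/24)


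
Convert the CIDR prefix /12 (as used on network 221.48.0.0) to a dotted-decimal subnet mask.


/12 means 12 network bits, 20 host bits
Binary: 11111111111100000000000000000000
Mask: 255.240.0.0


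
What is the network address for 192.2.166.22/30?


IP:   11000000.00000010.10100110.00010110
Mask: 11111111.11111111.11111111.11111100
AND operation:
Net:  11000000.00000010.10100110.00010100
Network: 192.2.166.20/30


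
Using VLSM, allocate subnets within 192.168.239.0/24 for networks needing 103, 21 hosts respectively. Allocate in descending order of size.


103 hosts -> /25 (126 usable): 192.168.239.0/25
21 hosts -> /27 (30 usable): 192.168.239.128/27
Allocation: 192.168.239.0/25 (103 hosts, 126 usable); 192.168.239.128/27 (21 hosts, 30 usable)


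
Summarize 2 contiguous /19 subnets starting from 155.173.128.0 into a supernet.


Original prefix: /19
Number of subnets: 2 = 2^1
New prefix = 19 - 1 = 18
Supernet: 155.173.128.0/18


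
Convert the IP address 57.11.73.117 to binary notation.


57 = 00111001
11 = 00001011
73 = 01001001
117 = 01110101
Binary: 00111001.00001011.01001001.01110101


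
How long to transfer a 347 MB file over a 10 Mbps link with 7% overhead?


Effective throughput = 10 * (1 - 7/100) = 9.3 Mbps
File size in Mb = 347 * 8 = 2776 Mb
Time = 2776 / 9.3
Time = 298.4946 seconds


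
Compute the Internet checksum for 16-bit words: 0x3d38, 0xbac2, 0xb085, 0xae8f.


Sum all words (with carry folding):
+ 0x3d38 = 0x3d38
+ 0xbac2 = 0xf7fa
+ 0xb085 = 0xa880
+ 0xae8f = 0x5710
One's complement: ~0x5710
Checksum = 0xa8ef


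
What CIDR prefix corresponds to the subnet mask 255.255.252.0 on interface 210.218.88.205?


Binary: 11111111.11111111.11111100.00000000
Count leading 1s
Prefix: /22


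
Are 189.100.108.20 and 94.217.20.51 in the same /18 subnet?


Mask: 255.255.192.0
189.100.108.20 AND mask = 189.100.64.0
94.217.20.51 AND mask = 94.217.0.0
No, different subnets (189.100.64.0 vs 94.217.0.0)


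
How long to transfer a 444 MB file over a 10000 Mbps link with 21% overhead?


Effective throughput = 10000 * (1 - 21/100) = 7900 Mbps
File size in Mb = 444 * 8 = 3552 Mb
Time = 3552 / 7900
Time = 0.4496 seconds


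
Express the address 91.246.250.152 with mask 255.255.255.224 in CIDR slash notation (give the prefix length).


Binary: 11111111.11111111.11111111.11100000
Count leading 1s
Prefix: /27


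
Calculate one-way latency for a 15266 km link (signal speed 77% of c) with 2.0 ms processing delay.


Speed = 0.77 * 3e5 km/s = 231000 km/s
Propagation delay = 15266 / 231000 = 0.0661 s = 66.0866 ms
Processing delay = 2.0 ms
Total one-way latency = 68.0866 ms


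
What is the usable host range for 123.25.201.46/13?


Network: 123.24.0.0
Broadcast: 123.31.255.255
First usable = network + 1
Last usable = broadcast - 1
Range: 123.24.0.1 to 123.31.255.254


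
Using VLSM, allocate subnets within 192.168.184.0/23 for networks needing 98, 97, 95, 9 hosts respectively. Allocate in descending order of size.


98 hosts -> /25 (126 usable): 192.168.184.0/25
97 hosts -> /25 (126 usable): 192.168.184.128/25
95 hosts -> /25 (126 usable): 192.168.185.0/25
9 hosts -> /28 (14 usable): 192.168.185.128/28
Allocation: 192.168.184.0/25 (98 hosts, 126 usable); 192.168.184.128/25 (97 hosts, 126 usable); 192.168.185.0/25 (95 hosts, 126 usable); 192.168.185.128/28 (9 hosts, 14 usable)


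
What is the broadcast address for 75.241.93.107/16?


Network: 75.241.0.0/16
Host bits = 16
Set all host bits to 1:
Broadcast: 75.241.255.255


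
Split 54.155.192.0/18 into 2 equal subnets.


New prefix = 18 + 1 = 19
Each subnet has 8192 addresses
  54.155.192.0/19
  54.155.224.0/19
Subnets: 54.155.192.0/19, 54.155.224.0/19


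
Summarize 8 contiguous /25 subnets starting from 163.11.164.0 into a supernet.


Original prefix: /25
Number of subnets: 8 = 2^3
New prefix = 25 - 3 = 22
Supernet: 163.11.164.0/22


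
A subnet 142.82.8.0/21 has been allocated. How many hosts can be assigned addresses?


Host bits = 32 - 21 = 11
Total addresses = 2^11 = 2048
Usable = total - 2 (network and broadcast)
Usable hosts: 2046


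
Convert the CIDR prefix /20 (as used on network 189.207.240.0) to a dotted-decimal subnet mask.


/20 means 20 network bits, 12 host bits
Binary: 11111111111111111111000000000000
Mask: 255.255.240.0


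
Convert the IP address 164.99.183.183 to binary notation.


164 = 10100100
99 = 01100011
183 = 10110111
183 = 10110111
Binary: 10100100.01100011.10110111.10110111


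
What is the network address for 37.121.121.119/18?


IP:   00100101.01111001.01111001.01110111
Mask: 11111111.11111111.11000000.00000000
AND operation:
Net:  00100101.01111001.01000000.00000000
Network: 37.121.64.0/18


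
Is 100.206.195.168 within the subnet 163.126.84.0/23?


Subnet network: 163.126.84.0
Test IP AND mask: 100.206.194.0
No, 100.206.195.168 is not in 163.126.84.0/23


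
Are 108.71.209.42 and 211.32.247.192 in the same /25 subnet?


Mask: 255.255.255.128
108.71.209.42 AND mask = 108.71.209.0
211.32.247.192 AND mask = 211.32.247.128
No, different subnets (108.71.209.0 vs 211.32.247.128)


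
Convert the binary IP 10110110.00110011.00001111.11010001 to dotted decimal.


10110110 = 182
00110011 = 51
00001111 = 15
11010001 = 209
IP: 182.51.15.209


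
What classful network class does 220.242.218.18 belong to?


First octet: 220
Binary: 11011100
110xxxxx -> Class C (192-223)
Class C, default mask 255.255.255.0 (/24)


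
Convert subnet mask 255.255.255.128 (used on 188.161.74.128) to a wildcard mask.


Subnet mask: 255.255.255.128
Wildcard = 255.255.255.255 - subnet mask
255 - 255 = 0
255 - 255 = 0
255 - 255 = 0
255 - 128 = 127
Wildcard: 0.0.0.127


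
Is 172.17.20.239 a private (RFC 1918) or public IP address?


RFC 1918 private ranges:
  10.0.0.0/8 (10.0.0.0 - 10.255.255.255)
  172.16.0.0/12 (172.16.0.0 - 172.31.255.255)
  192.168.0.0/16 (192.168.0.0 - 192.168.255.255)
Private (in 172.16.0.0/12)


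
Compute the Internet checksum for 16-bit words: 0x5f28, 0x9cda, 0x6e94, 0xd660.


Sum all words (with carry folding):
+ 0x5f28 = 0x5f28
+ 0x9cda = 0xfc02
+ 0x6e94 = 0x6a97
+ 0xd660 = 0x40f8
One's complement: ~0x40f8
Checksum = 0xbf07


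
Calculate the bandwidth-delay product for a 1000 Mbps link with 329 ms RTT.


BDP = bandwidth * RTT
= 1000 Mbps * 329 ms
= 1000 * 1e6 * 329 / 1000 bits
= 329000000 bits
= 41125000 bytes
= 40161.1328 KB
BDP = 329000000 bits (41125000 bytes)


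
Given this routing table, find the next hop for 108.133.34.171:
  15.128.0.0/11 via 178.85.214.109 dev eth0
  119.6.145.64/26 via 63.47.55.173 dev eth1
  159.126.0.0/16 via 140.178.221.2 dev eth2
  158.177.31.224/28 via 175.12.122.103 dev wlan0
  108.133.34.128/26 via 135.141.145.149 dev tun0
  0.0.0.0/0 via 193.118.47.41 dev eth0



Longest prefix match for 108.133.34.171:
  /11 15.128.0.0: no
  /26 119.6.145.64: no
  /16 159.126.0.0: no
  /28 158.177.31.224: no
  /26 108.133.34.128: MATCH
  /0 0.0.0.0: MATCH
Selected: next-hop 135.141.145.149 via tun0 (matched /26)
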